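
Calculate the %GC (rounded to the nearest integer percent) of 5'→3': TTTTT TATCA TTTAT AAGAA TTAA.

Scanning the sequence gives T=13, C=1, G=1, A=9.
G+C = 1 + 1 = 2 out of 24 bases
%GC = 2/24 × 100 = 8.333% ≈ 8%

8%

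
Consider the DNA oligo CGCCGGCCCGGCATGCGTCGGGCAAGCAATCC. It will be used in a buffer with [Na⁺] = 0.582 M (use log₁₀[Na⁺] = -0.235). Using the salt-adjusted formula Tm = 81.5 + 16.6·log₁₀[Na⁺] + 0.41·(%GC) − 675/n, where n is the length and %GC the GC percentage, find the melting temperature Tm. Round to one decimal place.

87.3°C

Length n = 32. Base counts: T=3, A=5, C=13, G=11
G+C = 24, so %GC = 24/32 × 100 = 75%
Salt term: 16.6 × (-0.235) = -3.901
GC term: 0.41 × 75 = 30.75; length term: −675/32 = −21.094
Tm = 81.5 + (-3.901) + 30.75 − 21.094 = 87.255 → 87.3°C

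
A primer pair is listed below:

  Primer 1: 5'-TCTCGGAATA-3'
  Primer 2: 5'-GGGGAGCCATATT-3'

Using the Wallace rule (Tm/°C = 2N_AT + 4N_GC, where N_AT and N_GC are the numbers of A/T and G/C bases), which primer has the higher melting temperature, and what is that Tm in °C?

Primer 1: A+T=6, G+C=4 → Tm = 2(6)+4(4) = 28°C
Primer 2: A+T=6, G+C=7 → Tm = 2(6)+4(7) = 40°C
28°C vs 40°C → primer 2 is higher.

Primer 2, 40°C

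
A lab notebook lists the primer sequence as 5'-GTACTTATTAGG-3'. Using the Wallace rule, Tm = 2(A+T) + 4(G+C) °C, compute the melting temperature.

32°C

Scanning the sequence gives A=3, C=1, T=5, G=3.
So N_AT = 8 and N_GC = 4.
Tm = 4·4 + 2·8 = 16 + 16 = 32°C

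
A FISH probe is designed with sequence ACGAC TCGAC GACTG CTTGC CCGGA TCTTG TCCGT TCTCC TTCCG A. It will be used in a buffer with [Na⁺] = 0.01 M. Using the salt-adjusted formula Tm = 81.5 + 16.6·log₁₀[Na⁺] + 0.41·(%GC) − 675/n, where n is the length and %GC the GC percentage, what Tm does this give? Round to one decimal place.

Length n = 46. Scanning the sequence gives T=13, G=10, A=6, C=17.
G+C = 27, so %GC = 27/46 × 100 = 58.696%
Salt term: 16.6 × (-2) = -33.2
GC term: 0.41 × 58.696 = 24.065; length term: −675/46 = −14.674
Tm = 81.5 + (-33.2) + 24.065 − 14.674 = 57.691 → 57.7°C

57.7°C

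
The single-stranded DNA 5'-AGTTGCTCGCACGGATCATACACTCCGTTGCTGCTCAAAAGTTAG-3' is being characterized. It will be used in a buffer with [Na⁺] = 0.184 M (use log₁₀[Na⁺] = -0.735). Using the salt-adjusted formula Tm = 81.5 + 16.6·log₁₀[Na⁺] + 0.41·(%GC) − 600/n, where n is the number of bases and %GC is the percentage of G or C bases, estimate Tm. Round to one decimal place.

Length n = 45. Base counts: C=12, G=10, T=12, A=11
G+C = 22, so %GC = 22/45 × 100 = 48.889%
Salt term: 16.6 × (-0.735) = -12.201
GC term: 0.41 × 48.889 = 20.044; length term: −600/45 = −13.333
Tm = 81.5 + (-12.201) + 20.044 − 13.333 = 76.01 → 76.0°C

76.0°C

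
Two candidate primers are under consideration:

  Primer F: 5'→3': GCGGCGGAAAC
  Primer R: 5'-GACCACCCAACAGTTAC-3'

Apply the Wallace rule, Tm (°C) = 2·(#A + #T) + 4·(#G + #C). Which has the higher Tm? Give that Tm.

Primer F: A+T=3, G+C=8 → Tm = 2(3)+4(8) = 38°C
Primer R: A+T=8, G+C=9 → Tm = 2(8)+4(9) = 52°C
38°C vs 52°C → primer R is higher.

Primer R, 52°C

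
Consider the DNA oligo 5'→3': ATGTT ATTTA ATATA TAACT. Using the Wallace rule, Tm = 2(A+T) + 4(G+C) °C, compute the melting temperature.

44°C

Base counts: A=8, C=1, G=1, T=10
AT pairs contribute 18, GC pairs contribute 2.
Tm = 2(18) + 4(2) = 36 + 8 = 44°C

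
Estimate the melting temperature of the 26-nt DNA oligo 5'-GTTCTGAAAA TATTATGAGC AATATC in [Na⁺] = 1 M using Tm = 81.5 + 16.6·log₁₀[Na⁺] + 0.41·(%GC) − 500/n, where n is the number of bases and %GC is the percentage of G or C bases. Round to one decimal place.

73.3°C

Length n = 26. T=9, G=4, C=3, A=10
G+C = 7, so %GC = 7/26 × 100 = 26.923%
Salt term: 16.6 × (0) = 0
GC term: 0.41 × 26.923 = 11.038; length term: −500/26 = −19.231
Tm = 81.5 + (0) + 11.038 − 19.231 = 73.307 → 73.3°C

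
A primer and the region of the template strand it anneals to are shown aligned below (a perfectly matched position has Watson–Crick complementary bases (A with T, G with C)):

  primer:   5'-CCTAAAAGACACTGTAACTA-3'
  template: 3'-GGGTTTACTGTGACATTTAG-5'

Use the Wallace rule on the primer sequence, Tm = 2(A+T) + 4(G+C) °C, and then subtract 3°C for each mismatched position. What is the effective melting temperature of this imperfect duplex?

42°C

Primer base counts: A=9, T=4, G=2, C=5 → A+T=13, G+C=7
Perfect-match Tm = 2(13) + 4(7) = 26 + 28 = 54°C
Mismatches (positions where the bases are not complementary): 4 (at positions 3, 7, 18, 20)
Effective Tm = 54 − 4×3 = 54 − 12 = 42°C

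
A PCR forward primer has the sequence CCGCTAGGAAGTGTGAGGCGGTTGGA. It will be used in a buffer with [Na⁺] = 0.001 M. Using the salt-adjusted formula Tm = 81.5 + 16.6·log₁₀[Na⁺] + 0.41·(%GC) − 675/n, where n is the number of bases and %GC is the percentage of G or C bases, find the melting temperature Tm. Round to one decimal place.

Length n = 26. G=12, A=5, C=4, T=5
G+C = 16, so %GC = 16/26 × 100 = 61.538%
Salt term: 16.6 × (-3) = -49.8
GC term: 0.41 × 61.538 = 25.231; length term: −675/26 = −25.962
Tm = 81.5 + (-49.8) + 25.231 − 25.962 = 30.969 → 31.0°C

31.0°C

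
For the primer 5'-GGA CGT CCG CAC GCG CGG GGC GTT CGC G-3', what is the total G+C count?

23

Scanning the sequence gives G=13, A=2, T=3, C=10.
G+C = 13 + 10 = 23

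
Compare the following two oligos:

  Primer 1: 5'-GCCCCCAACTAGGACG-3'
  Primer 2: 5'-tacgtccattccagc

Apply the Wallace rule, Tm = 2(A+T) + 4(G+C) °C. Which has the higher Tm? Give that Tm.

Primer 1, 54°C

Primer 1: A+T=5, G+C=11 → Tm = 2(5)+4(11) = 54°C
Primer 2: A+T=7, G+C=8 → Tm = 2(7)+4(8) = 46°C
54°C vs 46°C → primer 1 is higher.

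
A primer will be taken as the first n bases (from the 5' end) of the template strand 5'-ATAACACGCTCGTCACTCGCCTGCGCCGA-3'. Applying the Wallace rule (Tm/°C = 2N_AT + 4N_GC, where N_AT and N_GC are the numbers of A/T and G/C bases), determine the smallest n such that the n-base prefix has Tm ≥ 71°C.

n = 23

First 22 bases: ATAACACGCTCGTCACTCGCCT → Tm = 68°C (< 71°C)
First 23 bases: ATAACACGCTCGTCACTCGCCTG → Tm = 72°C (≥ 71°C)
Since every base adds ≥2°C, Tm only increases with n, so the threshold is first crossed at n = 23.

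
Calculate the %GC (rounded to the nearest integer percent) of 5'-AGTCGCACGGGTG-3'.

69%

Counting bases: T=2, C=3, G=6, A=2
G+C = 6 + 3 = 9 out of 13 bases
%GC = 9/13 × 100 = 69.23% ≈ 69%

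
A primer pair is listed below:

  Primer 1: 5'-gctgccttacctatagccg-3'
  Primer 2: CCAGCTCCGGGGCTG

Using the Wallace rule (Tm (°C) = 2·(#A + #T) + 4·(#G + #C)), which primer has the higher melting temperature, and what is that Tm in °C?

Primer 1: A+T=8, G+C=11 → Tm = 2(8)+4(11) = 60°C
Primer 2: A+T=3, G+C=12 → Tm = 2(3)+4(12) = 54°C
60°C vs 54°C → primer 1 is higher.

Primer 1, 60°C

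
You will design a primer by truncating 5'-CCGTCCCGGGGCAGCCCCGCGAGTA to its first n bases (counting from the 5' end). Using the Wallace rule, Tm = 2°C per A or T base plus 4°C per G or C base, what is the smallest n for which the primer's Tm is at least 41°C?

n = 11

First 10 bases: CCGTCCCGGG → Tm = 38°C (< 41°C)
First 11 bases: CCGTCCCGGGG → Tm = 42°C (≥ 41°C)
Each additional base adds 2°C (A/T) or 4°C (G/C), so Tm is non-decreasing in n; n = 11 is the first length to reach 41°C.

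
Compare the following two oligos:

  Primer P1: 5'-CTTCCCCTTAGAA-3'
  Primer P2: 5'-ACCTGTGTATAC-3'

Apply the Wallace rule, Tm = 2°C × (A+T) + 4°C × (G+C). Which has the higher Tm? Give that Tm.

Primer P1: A+T=7, G+C=6 → Tm = 2(7)+4(6) = 38°C
Primer P2: A+T=7, G+C=5 → Tm = 2(7)+4(5) = 34°C
38°C vs 34°C → primer P1 is higher.

Primer P1, 38°C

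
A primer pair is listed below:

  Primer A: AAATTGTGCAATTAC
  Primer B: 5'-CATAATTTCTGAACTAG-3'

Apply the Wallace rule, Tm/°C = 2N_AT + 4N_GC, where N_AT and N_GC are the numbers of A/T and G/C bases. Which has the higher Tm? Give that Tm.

Primer B, 44°C

Primer A: A+T=11, G+C=4 → Tm = 2(11)+4(4) = 38°C
Primer B: A+T=12, G+C=5 → Tm = 2(12)+4(5) = 44°C
38°C vs 44°C → primer B is higher.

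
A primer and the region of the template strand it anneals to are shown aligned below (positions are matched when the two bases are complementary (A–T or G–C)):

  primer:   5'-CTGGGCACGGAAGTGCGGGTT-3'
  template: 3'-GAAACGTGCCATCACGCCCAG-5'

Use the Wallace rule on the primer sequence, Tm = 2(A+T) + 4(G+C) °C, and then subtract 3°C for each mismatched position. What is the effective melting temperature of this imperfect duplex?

58°C

Primer base counts: A=3, T=4, G=10, C=4 → A+T=7, G+C=14
Perfect-match Tm = 2(7) + 4(14) = 14 + 56 = 70°C
Mismatches (positions where the bases are not complementary): 4 (at positions 3, 4, 11, 21)
Effective Tm = 70 − 4×3 = 70 − 12 = 58°C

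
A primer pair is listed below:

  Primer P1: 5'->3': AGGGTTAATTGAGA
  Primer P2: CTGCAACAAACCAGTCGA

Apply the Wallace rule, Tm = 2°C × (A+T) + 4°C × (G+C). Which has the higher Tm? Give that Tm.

Primer P1: A+T=9, G+C=5 → Tm = 2(9)+4(5) = 38°C
Primer P2: A+T=9, G+C=9 → Tm = 2(9)+4(9) = 54°C
38°C vs 54°C → primer P2 is higher.

Primer P2, 54°C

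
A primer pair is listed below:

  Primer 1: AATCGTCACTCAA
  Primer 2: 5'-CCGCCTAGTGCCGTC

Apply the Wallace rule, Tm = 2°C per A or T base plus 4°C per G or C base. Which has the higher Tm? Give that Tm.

Primer 2, 52°C

Primer 1: A+T=8, G+C=5 → Tm = 2(8)+4(5) = 36°C
Primer 2: A+T=4, G+C=11 → Tm = 2(4)+4(11) = 52°C
36°C vs 52°C → primer 2 is higher.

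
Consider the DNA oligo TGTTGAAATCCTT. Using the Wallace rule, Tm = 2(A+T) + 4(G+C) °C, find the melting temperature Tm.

Base counts: T=6, C=2, G=2, A=3
A+T = 9, G+C = 4
Tm = 4·4 + 2·9 = 16 + 18 = 34°C

34°C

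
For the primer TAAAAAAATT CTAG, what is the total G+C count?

Base counts: C=1, G=1, T=4, A=8
G+C = 1 + 1 = 2

2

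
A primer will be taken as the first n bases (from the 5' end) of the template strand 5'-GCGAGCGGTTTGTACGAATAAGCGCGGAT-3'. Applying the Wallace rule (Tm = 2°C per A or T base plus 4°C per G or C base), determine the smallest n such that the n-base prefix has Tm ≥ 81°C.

n = 26

First 25 bases: GCGAGCGGTTTGTACGAATAAGCGC → Tm = 78°C (< 81°C)
First 26 bases: GCGAGCGGTTTGTACGAATAAGCGCG → Tm = 82°C (≥ 81°C)
Each additional base adds 2°C (A/T) or 4°C (G/C), so Tm is non-decreasing in n; n = 26 is the first length to reach 81°C.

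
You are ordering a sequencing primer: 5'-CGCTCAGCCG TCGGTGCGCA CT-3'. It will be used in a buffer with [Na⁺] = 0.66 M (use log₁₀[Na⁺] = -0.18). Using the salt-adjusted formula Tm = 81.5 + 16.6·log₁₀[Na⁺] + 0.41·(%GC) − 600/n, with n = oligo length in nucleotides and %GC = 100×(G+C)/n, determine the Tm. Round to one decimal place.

Length n = 22. Base counts: C=9, A=2, G=7, T=4
G+C = 16, so %GC = 16/22 × 100 = 72.727%
Salt term: 16.6 × (-0.18) = -2.988
GC term: 0.41 × 72.727 = 29.818; length term: −600/22 = −27.273
Tm = 81.5 + (-2.988) + 29.818 − 27.273 = 81.057 → 81.1°C

81.1°C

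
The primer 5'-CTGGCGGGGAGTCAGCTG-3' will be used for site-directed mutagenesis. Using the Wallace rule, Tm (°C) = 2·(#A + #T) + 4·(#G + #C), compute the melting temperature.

T=3, G=9, A=2, C=4
A+T = 5, G+C = 13
Tm = 4·13 + 2·5 = 52 + 10 = 62°C

62°C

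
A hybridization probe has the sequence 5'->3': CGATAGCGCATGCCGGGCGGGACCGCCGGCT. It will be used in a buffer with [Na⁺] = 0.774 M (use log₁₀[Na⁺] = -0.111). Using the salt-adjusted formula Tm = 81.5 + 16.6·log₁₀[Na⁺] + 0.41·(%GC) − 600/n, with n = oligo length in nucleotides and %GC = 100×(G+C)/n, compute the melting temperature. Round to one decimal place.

Length n = 31. Counting bases: A=4, T=3, C=11, G=13
G+C = 24, so %GC = 24/31 × 100 = 77.419%
Salt term: 16.6 × (-0.111) = -1.843
GC term: 0.41 × 77.419 = 31.742; length term: −600/31 = −19.355
Tm = 81.5 + (-1.843) + 31.742 − 19.355 = 92.044 → 92.0°C

92.0°C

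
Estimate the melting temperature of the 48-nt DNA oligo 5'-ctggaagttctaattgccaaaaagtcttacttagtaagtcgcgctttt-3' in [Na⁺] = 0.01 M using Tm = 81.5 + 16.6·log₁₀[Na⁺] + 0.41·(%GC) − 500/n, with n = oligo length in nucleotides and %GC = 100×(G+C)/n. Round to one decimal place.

53.3°C

Length n = 48. Counting bases: T=17, C=9, G=9, A=13
G+C = 18, so %GC = 18/48 × 100 = 37.5%
Salt term: 16.6 × (-2) = -33.2
GC term: 0.41 × 37.5 = 15.375; length term: −500/48 = −10.417
Tm = 81.5 + (-33.2) + 15.375 − 10.417 = 53.258 → 53.3°C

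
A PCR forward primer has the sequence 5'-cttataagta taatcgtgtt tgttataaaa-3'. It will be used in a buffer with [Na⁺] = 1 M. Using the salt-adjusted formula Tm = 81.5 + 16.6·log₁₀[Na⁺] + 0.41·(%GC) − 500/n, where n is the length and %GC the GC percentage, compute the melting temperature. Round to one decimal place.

Length n = 30. C=2, T=13, A=11, G=4
G+C = 6, so %GC = 6/30 × 100 = 20%
Salt term: 16.6 × (0) = 0
GC term: 0.41 × 20 = 8.2; length term: −500/30 = −16.667
Tm = 81.5 + (0) + 8.2 − 16.667 = 73.033 → 73.0°C

73.0°C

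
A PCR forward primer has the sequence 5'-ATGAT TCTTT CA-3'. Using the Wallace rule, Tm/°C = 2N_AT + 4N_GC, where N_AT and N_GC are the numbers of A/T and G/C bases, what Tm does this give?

Counting bases: G=1, A=3, T=6, C=2
So N_AT = 9 and N_GC = 3.
Tm = 4·3 + 2·9 = 12 + 18 = 30°C

30°C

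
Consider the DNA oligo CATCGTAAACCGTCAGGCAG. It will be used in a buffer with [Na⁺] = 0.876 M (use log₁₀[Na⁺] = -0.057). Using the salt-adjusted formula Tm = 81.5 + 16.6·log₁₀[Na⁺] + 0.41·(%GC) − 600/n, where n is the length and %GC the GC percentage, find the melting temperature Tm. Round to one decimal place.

73.1°C

Length n = 20. Base counts: G=5, T=3, C=6, A=6
G+C = 11, so %GC = 11/20 × 100 = 55%
Salt term: 16.6 × (-0.057) = -0.946
GC term: 0.41 × 55 = 22.55; length term: −600/20 = −30
Tm = 81.5 + (-0.946) + 22.55 − 30 = 73.104 → 73.1°C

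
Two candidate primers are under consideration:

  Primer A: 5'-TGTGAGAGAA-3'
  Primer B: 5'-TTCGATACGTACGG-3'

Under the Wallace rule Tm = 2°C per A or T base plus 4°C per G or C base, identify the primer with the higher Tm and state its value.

Primer B, 42°C

Primer A: A+T=6, G+C=4 → Tm = 2(6)+4(4) = 28°C
Primer B: A+T=7, G+C=7 → Tm = 2(7)+4(7) = 42°C
28°C vs 42°C → primer B is higher.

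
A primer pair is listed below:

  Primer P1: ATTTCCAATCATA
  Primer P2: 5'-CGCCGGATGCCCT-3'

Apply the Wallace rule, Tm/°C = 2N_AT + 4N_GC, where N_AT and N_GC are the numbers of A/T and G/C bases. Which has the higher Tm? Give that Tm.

Primer P2, 46°C

Primer P1: A+T=10, G+C=3 → Tm = 2(10)+4(3) = 32°C
Primer P2: A+T=3, G+C=10 → Tm = 2(3)+4(10) = 46°C
32°C vs 46°C → primer P2 is higher.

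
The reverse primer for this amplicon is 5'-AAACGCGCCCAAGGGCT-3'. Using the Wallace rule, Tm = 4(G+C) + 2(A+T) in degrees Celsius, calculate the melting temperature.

56°C

Scanning the sequence gives G=5, T=1, C=6, A=5.
So N_AT = 6 and N_GC = 11.
Tm = 2×6 + 4×11 = 56°C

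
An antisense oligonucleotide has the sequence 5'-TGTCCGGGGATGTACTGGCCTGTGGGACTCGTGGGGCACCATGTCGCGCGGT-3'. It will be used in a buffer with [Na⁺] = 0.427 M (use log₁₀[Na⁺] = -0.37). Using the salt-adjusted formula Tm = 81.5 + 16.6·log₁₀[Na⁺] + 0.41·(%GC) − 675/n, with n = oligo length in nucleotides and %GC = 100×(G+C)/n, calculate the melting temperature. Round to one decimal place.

Length n = 52. Scanning the sequence gives T=12, A=5, C=13, G=22.
G+C = 35, so %GC = 35/52 × 100 = 67.308%
Salt term: 16.6 × (-0.37) = -6.142
GC term: 0.41 × 67.308 = 27.596; length term: −675/52 = −12.981
Tm = 81.5 + (-6.142) + 27.596 − 12.981 = 89.973 → 90.0°C

90.0°C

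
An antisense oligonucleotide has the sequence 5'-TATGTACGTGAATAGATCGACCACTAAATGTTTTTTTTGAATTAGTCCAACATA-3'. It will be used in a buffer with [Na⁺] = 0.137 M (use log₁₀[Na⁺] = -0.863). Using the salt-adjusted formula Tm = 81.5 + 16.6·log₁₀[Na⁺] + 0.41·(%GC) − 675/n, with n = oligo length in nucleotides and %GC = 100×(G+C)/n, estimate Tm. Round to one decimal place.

Length n = 54. Scanning the sequence gives C=8, A=18, T=20, G=8.
G+C = 16, so %GC = 16/54 × 100 = 29.63%
Salt term: 16.6 × (-0.863) = -14.326
GC term: 0.41 × 29.63 = 12.148; length term: −675/54 = −12.5
Tm = 81.5 + (-14.326) + 12.148 − 12.5 = 66.822 → 66.8°C

66.8°C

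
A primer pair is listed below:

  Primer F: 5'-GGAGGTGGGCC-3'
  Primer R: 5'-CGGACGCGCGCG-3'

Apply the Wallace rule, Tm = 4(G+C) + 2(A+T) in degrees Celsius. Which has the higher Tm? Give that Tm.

Primer R, 46°C

Primer F: A+T=2, G+C=9 → Tm = 2(2)+4(9) = 40°C
Primer R: A+T=1, G+C=11 → Tm = 2(1)+4(11) = 46°C
40°C vs 46°C → primer R is higher.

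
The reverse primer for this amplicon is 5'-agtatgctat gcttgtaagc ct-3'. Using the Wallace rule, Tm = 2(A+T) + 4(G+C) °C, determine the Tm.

Scanning the sequence gives C=4, A=5, G=5, T=8.
A+T = 13, G+C = 9
Tm = 4·9 + 2·13 = 36 + 26 = 62°C

62°C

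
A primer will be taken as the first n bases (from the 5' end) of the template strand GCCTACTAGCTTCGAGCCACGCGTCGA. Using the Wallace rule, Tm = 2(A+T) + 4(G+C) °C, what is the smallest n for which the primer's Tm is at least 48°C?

n = 16

First 15 bases: GCCTACTAGCTTCGA → Tm = 46°C (< 48°C)
First 16 bases: GCCTACTAGCTTCGAG → Tm = 50°C (≥ 48°C)
Since every base adds ≥2°C, Tm only increases with n, so the threshold is first crossed at n = 16.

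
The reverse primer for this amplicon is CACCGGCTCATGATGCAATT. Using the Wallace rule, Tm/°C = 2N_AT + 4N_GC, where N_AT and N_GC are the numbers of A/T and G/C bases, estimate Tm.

60°C

C=6, A=5, G=4, T=5
A+T = 10, G+C = 10
Tm = 2(10) + 4(10) = 20 + 40 = 60°C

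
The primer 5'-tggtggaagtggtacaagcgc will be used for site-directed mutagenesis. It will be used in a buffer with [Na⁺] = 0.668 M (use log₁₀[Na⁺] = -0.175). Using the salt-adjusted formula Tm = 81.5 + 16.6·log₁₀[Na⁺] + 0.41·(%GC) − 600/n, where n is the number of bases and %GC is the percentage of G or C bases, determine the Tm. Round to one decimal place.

73.5°C

Length n = 21. T=4, A=5, C=3, G=9
G+C = 12, so %GC = 12/21 × 100 = 57.143%
Salt term: 16.6 × (-0.175) = -2.905
GC term: 0.41 × 57.143 = 23.429; length term: −600/21 = −28.571
Tm = 81.5 + (-2.905) + 23.429 − 28.571 = 73.453 → 73.5°C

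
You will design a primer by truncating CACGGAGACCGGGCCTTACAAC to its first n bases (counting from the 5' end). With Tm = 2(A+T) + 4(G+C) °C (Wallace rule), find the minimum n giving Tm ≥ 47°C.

n = 14

First 13 bases: CACGGAGACCGGG → Tm = 46°C (< 47°C)
First 14 bases: CACGGAGACCGGGC → Tm = 50°C (≥ 47°C)
Since every base adds ≥2°C, Tm only increases with n, so the threshold is first crossed at n = 14.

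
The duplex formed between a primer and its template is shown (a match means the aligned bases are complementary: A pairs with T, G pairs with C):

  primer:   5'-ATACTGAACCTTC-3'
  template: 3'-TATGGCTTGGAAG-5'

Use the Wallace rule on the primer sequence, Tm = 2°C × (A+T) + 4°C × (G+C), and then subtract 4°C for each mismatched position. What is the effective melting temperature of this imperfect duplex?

Primer base counts: A=4, T=4, G=1, C=4 → A+T=8, G+C=5
Perfect-match Tm = 2(8) + 4(5) = 16 + 20 = 36°C
Mismatches (positions where the bases are not complementary): 1 (at position 5)
Effective Tm = 36 − 1×4 = 36 − 4 = 32°C

32°C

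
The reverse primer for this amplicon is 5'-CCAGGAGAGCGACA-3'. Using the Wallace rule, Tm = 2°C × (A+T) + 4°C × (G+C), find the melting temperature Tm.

Base counts: C=4, T=0, G=5, A=5
AT pairs contribute 5, GC pairs contribute 9.
Tm = 4·9 + 2·5 = 36 + 10 = 46°C

46°C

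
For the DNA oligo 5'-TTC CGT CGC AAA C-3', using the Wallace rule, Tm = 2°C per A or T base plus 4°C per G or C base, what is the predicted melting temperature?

Scanning the sequence gives C=5, G=2, A=3, T=3.
So N_AT = 6 and N_GC = 7.
Tm = 2(6) + 4(7) = 12 + 28 = 40°C

40°C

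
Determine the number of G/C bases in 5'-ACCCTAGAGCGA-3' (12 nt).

Counting bases: G=3, T=1, A=4, C=4
G+C = 3 + 4 = 7

7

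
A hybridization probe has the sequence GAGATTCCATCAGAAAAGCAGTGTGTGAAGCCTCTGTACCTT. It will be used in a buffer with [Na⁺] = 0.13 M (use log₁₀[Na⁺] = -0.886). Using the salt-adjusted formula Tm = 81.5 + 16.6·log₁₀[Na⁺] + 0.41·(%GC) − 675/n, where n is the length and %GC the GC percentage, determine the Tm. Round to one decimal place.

69.3°C

Length n = 42. T=11, C=9, G=10, A=12
G+C = 19, so %GC = 19/42 × 100 = 45.238%
Salt term: 16.6 × (-0.886) = -14.708
GC term: 0.41 × 45.238 = 18.548; length term: −675/42 = −16.071
Tm = 81.5 + (-14.708) + 18.548 − 16.071 = 69.269 → 69.3°C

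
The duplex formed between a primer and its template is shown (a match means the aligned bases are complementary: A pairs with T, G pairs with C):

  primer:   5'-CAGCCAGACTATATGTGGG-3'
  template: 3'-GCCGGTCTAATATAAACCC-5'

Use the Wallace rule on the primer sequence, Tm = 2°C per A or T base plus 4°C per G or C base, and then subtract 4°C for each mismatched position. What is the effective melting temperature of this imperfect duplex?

Primer base counts: A=5, T=4, G=6, C=4 → A+T=9, G+C=10
Perfect-match Tm = 2(9) + 4(10) = 18 + 40 = 58°C
Mismatches (positions where the bases are not complementary): 3 (at positions 2, 9, 15)
Effective Tm = 58 − 3×4 = 58 − 12 = 46°C

46°C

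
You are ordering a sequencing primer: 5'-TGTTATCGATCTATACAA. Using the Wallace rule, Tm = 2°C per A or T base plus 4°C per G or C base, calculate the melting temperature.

46°C

Counting bases: T=7, A=6, G=2, C=3
So N_AT = 13 and N_GC = 5.
Tm = 2(13) + 4(5) = 26 + 20 = 46°C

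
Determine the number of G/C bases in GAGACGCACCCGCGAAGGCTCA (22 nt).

Counting bases: T=1, G=7, C=8, A=6
Total G or C: 7 + 8 = 15

15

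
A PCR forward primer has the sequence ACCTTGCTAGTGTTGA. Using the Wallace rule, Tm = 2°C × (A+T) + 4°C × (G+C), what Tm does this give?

46°C

Counting bases: A=3, G=4, C=3, T=6
AT pairs contribute 9, GC pairs contribute 7.
Tm = 4·7 + 2·9 = 28 + 18 = 46°C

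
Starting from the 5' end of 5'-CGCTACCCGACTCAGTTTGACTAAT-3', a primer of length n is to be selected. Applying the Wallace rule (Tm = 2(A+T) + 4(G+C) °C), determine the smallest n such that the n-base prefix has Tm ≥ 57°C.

First 18 bases: CGCTACCCGACTCAGTTT → Tm = 56°C (< 57°C)
First 19 bases: CGCTACCCGACTCAGTTTG → Tm = 60°C (≥ 57°C)
Since every base adds ≥2°C, Tm only increases with n, so the threshold is first crossed at n = 19.

n = 19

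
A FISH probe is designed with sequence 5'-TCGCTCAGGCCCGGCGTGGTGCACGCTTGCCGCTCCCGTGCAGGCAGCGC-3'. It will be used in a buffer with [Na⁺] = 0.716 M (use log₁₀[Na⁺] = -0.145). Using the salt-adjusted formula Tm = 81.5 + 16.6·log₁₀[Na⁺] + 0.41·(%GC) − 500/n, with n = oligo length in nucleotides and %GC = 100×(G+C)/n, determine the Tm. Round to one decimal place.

100.3°C

Length n = 50. Scanning the sequence gives T=8, A=4, G=18, C=20.
G+C = 38, so %GC = 38/50 × 100 = 76%
Salt term: 16.6 × (-0.145) = -2.407
GC term: 0.41 × 76 = 31.16; length term: −500/50 = −10
Tm = 81.5 + (-2.407) + 31.16 − 10 = 100.253 → 100.3°C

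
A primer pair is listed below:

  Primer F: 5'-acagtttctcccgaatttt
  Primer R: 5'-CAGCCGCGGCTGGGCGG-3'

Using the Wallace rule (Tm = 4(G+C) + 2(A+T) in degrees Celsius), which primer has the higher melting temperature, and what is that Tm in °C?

Primer F: A+T=12, G+C=7 → Tm = 2(12)+4(7) = 52°C
Primer R: A+T=2, G+C=15 → Tm = 2(2)+4(15) = 64°C
52°C vs 64°C → primer R is higher.

Primer R, 64°C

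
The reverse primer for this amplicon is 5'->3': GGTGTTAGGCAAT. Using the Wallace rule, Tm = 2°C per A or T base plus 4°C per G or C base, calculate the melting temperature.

38°C

Base counts: T=4, G=5, A=3, C=1
So N_AT = 7 and N_GC = 6.
Tm = 4·6 + 2·7 = 24 + 14 = 38°C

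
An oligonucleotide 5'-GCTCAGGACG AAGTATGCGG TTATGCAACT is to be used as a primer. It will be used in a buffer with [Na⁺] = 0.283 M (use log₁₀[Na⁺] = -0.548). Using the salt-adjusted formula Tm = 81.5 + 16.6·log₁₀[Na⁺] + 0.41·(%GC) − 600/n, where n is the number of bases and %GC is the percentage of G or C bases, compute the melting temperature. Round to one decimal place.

72.9°C

Length n = 30. Base counts: C=6, T=7, G=9, A=8
G+C = 15, so %GC = 15/30 × 100 = 50%
Salt term: 16.6 × (-0.548) = -9.097
GC term: 0.41 × 50 = 20.5; length term: −600/30 = −20
Tm = 81.5 + (-9.097) + 20.5 − 20 = 72.903 → 72.9°C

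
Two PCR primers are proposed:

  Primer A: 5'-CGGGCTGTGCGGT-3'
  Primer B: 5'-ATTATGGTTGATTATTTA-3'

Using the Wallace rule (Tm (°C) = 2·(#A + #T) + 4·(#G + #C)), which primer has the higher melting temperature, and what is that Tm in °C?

Primer A, 46°C

Primer A: A+T=3, G+C=10 → Tm = 2(3)+4(10) = 46°C
Primer B: A+T=15, G+C=3 → Tm = 2(15)+4(3) = 42°C
46°C vs 42°C → primer A is higher.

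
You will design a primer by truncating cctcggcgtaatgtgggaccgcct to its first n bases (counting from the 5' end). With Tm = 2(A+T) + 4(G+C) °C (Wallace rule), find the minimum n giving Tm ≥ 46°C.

First 14 bases: CCTCGGCGTAATGT → Tm = 44°C (< 46°C)
First 15 bases: CCTCGGCGTAATGTG → Tm = 48°C (≥ 46°C)
Each additional base adds 2°C (A/T) or 4°C (G/C), so Tm is non-decreasing in n; n = 15 is the first length to reach 46°C.

n = 15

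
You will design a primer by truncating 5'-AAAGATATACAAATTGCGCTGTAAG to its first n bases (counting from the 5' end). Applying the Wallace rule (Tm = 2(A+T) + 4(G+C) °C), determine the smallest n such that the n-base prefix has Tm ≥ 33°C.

First 14 bases: AAAGATATACAAAT → Tm = 32°C (< 33°C)
First 15 bases: AAAGATATACAAATT → Tm = 34°C (≥ 33°C)
Since every base adds ≥2°C, Tm only increases with n, so the threshold is first crossed at n = 15.

n = 15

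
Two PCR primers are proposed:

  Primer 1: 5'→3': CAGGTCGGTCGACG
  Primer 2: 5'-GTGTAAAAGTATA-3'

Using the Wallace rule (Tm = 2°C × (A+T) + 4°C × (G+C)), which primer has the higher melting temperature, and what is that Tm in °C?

Primer 1: A+T=4, G+C=10 → Tm = 2(4)+4(10) = 48°C
Primer 2: A+T=10, G+C=3 → Tm = 2(10)+4(3) = 32°C
48°C vs 32°C → primer 1 is higher.

Primer 1, 48°C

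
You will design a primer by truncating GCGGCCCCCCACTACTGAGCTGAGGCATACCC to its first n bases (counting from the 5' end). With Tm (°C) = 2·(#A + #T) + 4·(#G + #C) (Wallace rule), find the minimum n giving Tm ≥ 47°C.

First 12 bases: GCGGCCCCCCAC → Tm = 46°C (< 47°C)
First 13 bases: GCGGCCCCCCACT → Tm = 48°C (≥ 47°C)
Each additional base adds 2°C (A/T) or 4°C (G/C), so Tm is non-decreasing in n; n = 13 is the first length to reach 47°C.

n = 13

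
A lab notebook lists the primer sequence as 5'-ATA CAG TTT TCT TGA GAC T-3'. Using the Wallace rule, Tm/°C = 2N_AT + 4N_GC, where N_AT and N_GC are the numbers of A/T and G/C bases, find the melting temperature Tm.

50°C

T=8, C=3, G=3, A=5
AT pairs contribute 13, GC pairs contribute 6.
Tm = 2(13) + 4(6) = 26 + 24 = 50°C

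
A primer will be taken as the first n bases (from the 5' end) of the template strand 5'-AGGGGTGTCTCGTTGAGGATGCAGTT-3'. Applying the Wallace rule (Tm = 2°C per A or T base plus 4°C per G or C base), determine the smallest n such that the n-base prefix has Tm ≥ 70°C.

First 21 bases: AGGGGTGTCTCGTTGAGGATG → Tm = 66°C (< 70°C)
First 22 bases: AGGGGTGTCTCGTTGAGGATGC → Tm = 70°C (≥ 70°C)
Since every base adds ≥2°C, Tm only increases with n, so the threshold is first crossed at n = 22.

n = 22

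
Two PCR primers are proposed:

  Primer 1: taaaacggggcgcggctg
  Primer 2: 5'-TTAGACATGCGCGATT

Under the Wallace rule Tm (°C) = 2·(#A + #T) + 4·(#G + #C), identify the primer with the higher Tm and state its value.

Primer 1, 60°C

Primer 1: A+T=6, G+C=12 → Tm = 2(6)+4(12) = 60°C
Primer 2: A+T=9, G+C=7 → Tm = 2(9)+4(7) = 46°C
60°C vs 46°C → primer 1 is higher.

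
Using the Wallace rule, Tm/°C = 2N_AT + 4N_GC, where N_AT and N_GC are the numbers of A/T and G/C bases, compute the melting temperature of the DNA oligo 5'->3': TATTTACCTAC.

Counting bases: G=0, C=3, T=5, A=3
So N_AT = 8 and N_GC = 3.
Tm = 4·3 + 2·8 = 12 + 16 = 28°C

28°C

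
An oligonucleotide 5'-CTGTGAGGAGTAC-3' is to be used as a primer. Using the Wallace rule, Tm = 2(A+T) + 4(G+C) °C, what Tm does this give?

C=2, A=3, G=5, T=3
So N_AT = 6 and N_GC = 7.
Tm = 2×6 + 4×7 = 40°C

40°C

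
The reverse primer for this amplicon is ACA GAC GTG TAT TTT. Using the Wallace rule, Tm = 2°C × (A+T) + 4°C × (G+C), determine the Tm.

Scanning the sequence gives A=4, C=2, G=3, T=6.
So N_AT = 10 and N_GC = 5.
Tm = 2×10 + 4×5 = 40°C

40°C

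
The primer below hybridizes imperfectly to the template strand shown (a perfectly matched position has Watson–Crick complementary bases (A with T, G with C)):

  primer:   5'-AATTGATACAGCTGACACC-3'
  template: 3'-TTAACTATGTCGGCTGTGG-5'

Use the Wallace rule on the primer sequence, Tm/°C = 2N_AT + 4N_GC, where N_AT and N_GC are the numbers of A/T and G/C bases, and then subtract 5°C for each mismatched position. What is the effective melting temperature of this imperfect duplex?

Primer base counts: A=7, T=4, G=3, C=5 → A+T=11, G+C=8
Perfect-match Tm = 2(11) + 4(8) = 22 + 32 = 54°C
Mismatches (positions where the bases are not complementary): 1 (at position 13)
Effective Tm = 54 − 1×5 = 54 − 5 = 49°C

49°C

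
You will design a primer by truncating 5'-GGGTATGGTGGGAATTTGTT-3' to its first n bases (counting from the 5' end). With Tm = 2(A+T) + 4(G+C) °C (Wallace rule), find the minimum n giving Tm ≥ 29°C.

n = 10

First 9 bases: GGGTATGGT → Tm = 28°C (< 29°C)
First 10 bases: GGGTATGGTG → Tm = 32°C (≥ 29°C)
Since every base adds ≥2°C, Tm only increases with n, so the threshold is first crossed at n = 10.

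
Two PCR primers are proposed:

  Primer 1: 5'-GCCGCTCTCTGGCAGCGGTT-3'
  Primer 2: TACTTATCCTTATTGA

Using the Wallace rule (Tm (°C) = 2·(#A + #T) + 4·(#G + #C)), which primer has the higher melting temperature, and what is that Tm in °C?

Primer 1: A+T=6, G+C=14 → Tm = 2(6)+4(14) = 68°C
Primer 2: A+T=12, G+C=4 → Tm = 2(12)+4(4) = 40°C
68°C vs 40°C → primer 1 is higher.

Primer 1, 68°C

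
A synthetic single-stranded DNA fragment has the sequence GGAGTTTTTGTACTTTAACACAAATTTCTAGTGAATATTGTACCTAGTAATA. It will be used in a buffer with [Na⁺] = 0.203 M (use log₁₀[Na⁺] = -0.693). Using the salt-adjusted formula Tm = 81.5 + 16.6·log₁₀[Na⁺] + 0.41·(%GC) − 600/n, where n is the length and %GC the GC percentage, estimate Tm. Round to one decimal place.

69.5°C

Length n = 52. Scanning the sequence gives T=21, C=6, A=17, G=8.
G+C = 14, so %GC = 14/52 × 100 = 26.923%
Salt term: 16.6 × (-0.693) = -11.504
GC term: 0.41 × 26.923 = 11.038; length term: −600/52 = −11.538
Tm = 81.5 + (-11.504) + 11.038 − 11.538 = 69.496 → 69.5°C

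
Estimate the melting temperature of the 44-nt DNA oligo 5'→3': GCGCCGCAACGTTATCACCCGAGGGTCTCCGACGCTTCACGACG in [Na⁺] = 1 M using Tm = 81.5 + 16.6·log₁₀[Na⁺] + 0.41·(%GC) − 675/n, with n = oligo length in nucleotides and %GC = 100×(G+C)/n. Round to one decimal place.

Length n = 44. Base counts: A=8, T=7, C=17, G=12
G+C = 29, so %GC = 29/44 × 100 = 65.909%
Salt term: 16.6 × (0) = 0
GC term: 0.41 × 65.909 = 27.023; length term: −675/44 = −15.341
Tm = 81.5 + (0) + 27.023 − 15.341 = 93.182 → 93.2°C

93.2°C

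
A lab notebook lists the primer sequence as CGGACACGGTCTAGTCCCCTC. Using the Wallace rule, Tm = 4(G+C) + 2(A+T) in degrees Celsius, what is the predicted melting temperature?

Counting bases: G=5, C=9, A=3, T=4
So N_AT = 7 and N_GC = 14.
Tm = 2(7) + 4(14) = 14 + 56 = 70°C

70°C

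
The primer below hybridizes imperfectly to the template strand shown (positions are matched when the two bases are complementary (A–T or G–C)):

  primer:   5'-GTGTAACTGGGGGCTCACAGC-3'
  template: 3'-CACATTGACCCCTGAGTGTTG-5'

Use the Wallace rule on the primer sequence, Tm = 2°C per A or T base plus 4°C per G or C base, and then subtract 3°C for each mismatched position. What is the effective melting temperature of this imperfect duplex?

62°C

Primer base counts: A=4, T=4, G=8, C=5 → A+T=8, G+C=13
Perfect-match Tm = 2(8) + 4(13) = 16 + 52 = 68°C
Mismatches (positions where the bases are not complementary): 2 (at positions 13, 20)
Effective Tm = 68 − 2×3 = 68 − 6 = 62°C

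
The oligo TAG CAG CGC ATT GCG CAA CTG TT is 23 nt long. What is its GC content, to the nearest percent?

Base counts: A=5, G=6, C=6, T=6
G+C = 6 + 6 = 12 out of 23 bases
%GC = 12/23 × 100 = 52.17% ≈ 52%

52%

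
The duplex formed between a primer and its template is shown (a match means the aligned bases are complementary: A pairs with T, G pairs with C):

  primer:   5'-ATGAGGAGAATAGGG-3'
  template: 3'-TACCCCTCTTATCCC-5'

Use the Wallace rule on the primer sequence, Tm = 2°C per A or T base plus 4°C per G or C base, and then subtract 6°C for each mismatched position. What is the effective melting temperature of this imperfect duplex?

38°C

Primer base counts: A=6, T=2, G=7, C=0 → A+T=8, G+C=7
Perfect-match Tm = 2(8) + 4(7) = 16 + 28 = 44°C
Mismatches (positions where the bases are not complementary): 1 (at position 4)
Effective Tm = 44 − 1×6 = 44 − 6 = 38°C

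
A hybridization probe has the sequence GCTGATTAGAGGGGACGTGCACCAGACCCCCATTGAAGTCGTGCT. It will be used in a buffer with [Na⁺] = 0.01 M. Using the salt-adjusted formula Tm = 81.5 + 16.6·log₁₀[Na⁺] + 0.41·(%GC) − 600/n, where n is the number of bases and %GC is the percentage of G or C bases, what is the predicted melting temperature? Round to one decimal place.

58.7°C

Length n = 45. Counting bases: G=14, C=12, T=9, A=10
G+C = 26, so %GC = 26/45 × 100 = 57.778%
Salt term: 16.6 × (-2) = -33.2
GC term: 0.41 × 57.778 = 23.689; length term: −600/45 = −13.333
Tm = 81.5 + (-33.2) + 23.689 − 13.333 = 58.656 → 58.7°C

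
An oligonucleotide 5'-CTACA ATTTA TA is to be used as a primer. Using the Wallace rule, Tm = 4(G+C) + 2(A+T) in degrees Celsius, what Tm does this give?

28°C

G=0, T=5, C=2, A=5
So N_AT = 10 and N_GC = 2.
Tm = 4·2 + 2·10 = 8 + 20 = 28°C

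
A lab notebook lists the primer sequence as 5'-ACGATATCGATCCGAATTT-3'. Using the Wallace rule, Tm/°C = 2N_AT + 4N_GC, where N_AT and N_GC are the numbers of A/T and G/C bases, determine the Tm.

G=3, A=6, C=4, T=6
So N_AT = 12 and N_GC = 7.
Tm = 2×12 + 4×7 = 52°C

52°C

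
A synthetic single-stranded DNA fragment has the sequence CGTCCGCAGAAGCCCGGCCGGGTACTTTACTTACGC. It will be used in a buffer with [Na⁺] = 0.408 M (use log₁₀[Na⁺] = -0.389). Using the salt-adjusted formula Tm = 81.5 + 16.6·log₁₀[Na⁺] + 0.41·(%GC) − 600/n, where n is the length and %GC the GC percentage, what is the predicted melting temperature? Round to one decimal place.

84.6°C

Length n = 36. T=7, C=13, G=10, A=6
G+C = 23, so %GC = 23/36 × 100 = 63.889%
Salt term: 16.6 × (-0.389) = -6.457
GC term: 0.41 × 63.889 = 26.194; length term: −600/36 = −16.667
Tm = 81.5 + (-6.457) + 26.194 − 16.667 = 84.57 → 84.6°C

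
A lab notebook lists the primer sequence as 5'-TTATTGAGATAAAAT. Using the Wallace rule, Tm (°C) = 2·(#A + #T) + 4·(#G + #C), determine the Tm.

Scanning the sequence gives C=0, T=6, G=2, A=7.
A+T = 13, G+C = 2
Tm = 2×13 + 4×2 = 34°C

34°C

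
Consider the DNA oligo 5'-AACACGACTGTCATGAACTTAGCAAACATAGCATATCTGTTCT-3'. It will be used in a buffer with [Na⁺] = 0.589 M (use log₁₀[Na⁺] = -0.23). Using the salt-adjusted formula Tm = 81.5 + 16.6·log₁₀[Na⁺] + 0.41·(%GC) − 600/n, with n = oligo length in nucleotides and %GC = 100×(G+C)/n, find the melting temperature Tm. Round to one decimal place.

79.0°C

Length n = 43. Base counts: T=12, G=6, A=15, C=10
G+C = 16, so %GC = 16/43 × 100 = 37.209%
Salt term: 16.6 × (-0.23) = -3.818
GC term: 0.41 × 37.209 = 15.256; length term: −600/43 = −13.953
Tm = 81.5 + (-3.818) + 15.256 − 13.953 = 78.985 → 79.0°C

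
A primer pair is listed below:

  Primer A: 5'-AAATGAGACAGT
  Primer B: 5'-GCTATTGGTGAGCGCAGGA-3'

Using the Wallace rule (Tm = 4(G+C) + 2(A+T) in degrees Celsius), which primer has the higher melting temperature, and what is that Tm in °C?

Primer B, 60°C

Primer A: A+T=8, G+C=4 → Tm = 2(8)+4(4) = 32°C
Primer B: A+T=8, G+C=11 → Tm = 2(8)+4(11) = 60°C
32°C vs 60°C → primer B is higher.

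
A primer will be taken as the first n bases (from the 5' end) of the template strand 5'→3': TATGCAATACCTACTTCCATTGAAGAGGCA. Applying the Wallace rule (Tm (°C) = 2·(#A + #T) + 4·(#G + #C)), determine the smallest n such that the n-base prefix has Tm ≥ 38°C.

n = 14

First 13 bases: TATGCAATACCTA → Tm = 34°C (< 38°C)
First 14 bases: TATGCAATACCTAC → Tm = 38°C (≥ 38°C)
Each additional base adds 2°C (A/T) or 4°C (G/C), so Tm is non-decreasing in n; n = 14 is the first length to reach 38°C.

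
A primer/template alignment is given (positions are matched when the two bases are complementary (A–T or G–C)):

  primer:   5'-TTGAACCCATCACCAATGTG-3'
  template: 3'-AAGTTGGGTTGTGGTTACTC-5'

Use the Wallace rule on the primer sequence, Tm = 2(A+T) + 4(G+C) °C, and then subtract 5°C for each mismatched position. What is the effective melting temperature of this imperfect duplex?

Primer base counts: A=6, T=5, G=3, C=6 → A+T=11, G+C=9
Perfect-match Tm = 2(11) + 4(9) = 22 + 36 = 58°C
Mismatches (positions where the bases are not complementary): 3 (at positions 3, 10, 19)
Effective Tm = 58 − 3×5 = 58 − 15 = 43°C

43°C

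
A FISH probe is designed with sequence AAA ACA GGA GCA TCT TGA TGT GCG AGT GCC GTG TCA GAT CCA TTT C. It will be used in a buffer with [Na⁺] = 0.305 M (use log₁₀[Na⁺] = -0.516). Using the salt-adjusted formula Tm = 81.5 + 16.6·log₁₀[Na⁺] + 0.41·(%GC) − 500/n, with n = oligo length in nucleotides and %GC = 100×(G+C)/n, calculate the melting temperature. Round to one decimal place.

81.7°C

Length n = 46. A=12, G=12, C=10, T=12
G+C = 22, so %GC = 22/46 × 100 = 47.826%
Salt term: 16.6 × (-0.516) = -8.566
GC term: 0.41 × 47.826 = 19.609; length term: −500/46 = −10.87
Tm = 81.5 + (-8.566) + 19.609 − 10.87 = 81.673 → 81.7°C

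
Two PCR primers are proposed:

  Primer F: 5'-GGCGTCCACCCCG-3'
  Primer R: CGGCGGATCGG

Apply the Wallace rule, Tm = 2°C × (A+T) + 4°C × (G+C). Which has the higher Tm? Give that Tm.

Primer F: A+T=2, G+C=11 → Tm = 2(2)+4(11) = 48°C
Primer R: A+T=2, G+C=9 → Tm = 2(2)+4(9) = 40°C
48°C vs 40°C → primer F is higher.

Primer F, 48°C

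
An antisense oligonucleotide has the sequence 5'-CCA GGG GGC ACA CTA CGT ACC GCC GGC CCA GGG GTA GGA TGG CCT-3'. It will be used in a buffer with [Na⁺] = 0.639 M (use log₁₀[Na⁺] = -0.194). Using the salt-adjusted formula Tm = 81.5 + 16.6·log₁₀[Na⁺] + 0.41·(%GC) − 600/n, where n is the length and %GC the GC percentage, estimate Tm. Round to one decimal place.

94.1°C

Length n = 45. A=8, T=5, C=15, G=17
G+C = 32, so %GC = 32/45 × 100 = 71.111%
Salt term: 16.6 × (-0.194) = -3.22
GC term: 0.41 × 71.111 = 29.156; length term: −600/45 = −13.333
Tm = 81.5 + (-3.22) + 29.156 − 13.333 = 94.103 → 94.1°C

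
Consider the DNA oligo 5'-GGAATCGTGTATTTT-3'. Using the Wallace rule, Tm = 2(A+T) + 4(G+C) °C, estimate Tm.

40°C

Counting bases: A=3, C=1, T=7, G=4
A+T = 10, G+C = 5
Tm = 4·5 + 2·10 = 20 + 20 = 40°C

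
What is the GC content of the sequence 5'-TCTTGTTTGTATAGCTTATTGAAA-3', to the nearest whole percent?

25%

Scanning the sequence gives T=12, C=2, A=6, G=4.
G+C = 4 + 2 = 6 out of 24 bases
%GC = 6/24 × 100 = 25% ≈ 25%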